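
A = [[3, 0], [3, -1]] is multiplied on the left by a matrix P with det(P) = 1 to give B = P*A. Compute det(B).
-3

By the multiplicative property of determinants, det(B) = det(P*A) = det(P) * det(A) = det(A),
so the determinant is invariant under multiplication by any determinant-1 matrix; we just need det(A).

det(A) = (3)(-1) - (0)(3) = -3 - 0 = -3

Therefore det(B) = 1 * (-3) = -3.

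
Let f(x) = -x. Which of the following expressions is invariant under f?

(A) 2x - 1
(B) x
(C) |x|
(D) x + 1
C

For f(x) = -x:
Applying f replaces x by -x. Since |-x| = |x|, the absolute value is unchanged by f, whereas x -> -x, 2x - 1 -> -2x - 1 and x + 1 -> -x + 1 all change.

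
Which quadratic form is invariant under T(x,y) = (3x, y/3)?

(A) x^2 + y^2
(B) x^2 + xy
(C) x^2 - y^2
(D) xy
D

T multiplies x by 3 and divides y by 3.
Substitute the transformed coordinates into each option and compare with the original:
(A) x^2 + y^2  ->  (3x)^2 + (y/3)^2 = 9x^2 + y^2/9   [differs from x^2 + y^2: not invariant]
(B) x^2 + xy  ->  (3x)^2 + (3x)(y/3) = 9x^2 + xy   [differs from x^2 + xy: not invariant]
(C) x^2 - y^2  ->  (3x)^2 - (y/3)^2 = 9x^2 - y^2/9   [differs from x^2 - y^2: not invariant]
(D) xy  ->  (3x)(y/3) = xy   [equals xy: invariant]

Only option (D), xy, is unchanged by the transformation.
The factors 3 and 1/3 cancel only in the pure product xy.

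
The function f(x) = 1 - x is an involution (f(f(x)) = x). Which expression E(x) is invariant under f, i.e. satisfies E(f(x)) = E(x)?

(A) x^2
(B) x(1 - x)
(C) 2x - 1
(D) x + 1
B

Replace x by f(x) = 1 - x in each option and simplify. As a quick numerical cross-check, also compare E(5) with E(f(5)) = E(-4).

(A) x^2  ->  (1 - x)^2 = (x - 1)^2; check: E(5) = 25 but E(-4) = 16.   [not invariant]
(B) x(1 - x)  ->  (1 - x)(1 - (1 - x)), which simplifies back to x(1 - x); check: E(5) = -20, E(-4) = -20.   [invariant]
(C) 2x - 1  ->  2(1 - x) - 1 = 1 - 2x; check: E(5) = 9 but E(-4) = -9.   [not invariant]
(D) x + 1  ->  (1 - x) + 1 = 2 - x; check: E(5) = 6 but E(-4) = -3.   [not invariant]

Only (B) is unchanged. E is symmetric under swapping x with f(x) = 1 - x, which is exactly what an involution does.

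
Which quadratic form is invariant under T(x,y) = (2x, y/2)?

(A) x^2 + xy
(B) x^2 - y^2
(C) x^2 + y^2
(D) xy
D

T multiplies x by 2 and divides y by 2.
Substitute the transformed coordinates into each option and compare with the original:
(A) x^2 + xy  ->  (2x)^2 + (2x)(y/2) = 4x^2 + xy   [differs from x^2 + xy: not invariant]
(B) x^2 - y^2  ->  (2x)^2 - (y/2)^2 = 4x^2 - y^2/4   [differs from x^2 - y^2: not invariant]
(C) x^2 + y^2  ->  (2x)^2 + (y/2)^2 = 4x^2 + y^2/4   [differs from x^2 + y^2: not invariant]
(D) xy  ->  (2x)(y/2) = xy   [equals xy: invariant]

Only option (D), xy, is unchanged by the transformation.
The factors 2 and 1/2 cancel only in the pure product xy.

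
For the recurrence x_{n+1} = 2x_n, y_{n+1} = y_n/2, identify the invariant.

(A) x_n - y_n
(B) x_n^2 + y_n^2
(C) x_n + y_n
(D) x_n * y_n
D

For the recurrence x_{n+1} = 2x_n, y_{n+1} = y_n/2:

x_{n+1} * y_{n+1} = (2x_n) * (y_n/2) = x_n * y_n
The product is conserved.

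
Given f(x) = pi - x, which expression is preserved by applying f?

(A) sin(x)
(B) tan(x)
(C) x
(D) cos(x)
A

For f(x) = pi - x:
sin(pi - x) = sin(x), so sine is invariant under this transformation.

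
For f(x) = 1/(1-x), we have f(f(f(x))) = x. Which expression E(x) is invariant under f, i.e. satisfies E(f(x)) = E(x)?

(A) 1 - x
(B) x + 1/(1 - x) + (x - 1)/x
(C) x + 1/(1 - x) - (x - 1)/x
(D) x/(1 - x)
B

Replace x by f(x) = 1/(1 - x) in each option and simplify. As a quick numerical cross-check, also compare E(4) with E(f(4)) = E(-1/3).

(A) 1 - x  ->  1 - (1/(1 - x)) = x/(x - 1); check: E(4) = -3 but E(-1/3) = 4/3.   [not invariant]
(B) x + 1/(1 - x) + (x - 1)/x  ->  (1/(1 - x)) + 1/(1 - (1/(1 - x))) + ((1/(1 - x)) - 1)/(1/(1 - x)), which simplifies back to x + 1/(1 - x) + (x - 1)/x; check: E(4) = 53/12, E(-1/3) = 53/12.   [invariant]
(C) x + 1/(1 - x) - (x - 1)/x  ->  (1/(1 - x)) + 1/(1 - (1/(1 - x))) - ((1/(1 - x)) - 1)/(1/(1 - x)) = (x^2(1 - x) - x + (x - 1)^2)/(x(x - 1)); check: E(4) = 35/12 but E(-1/3) = -43/12.   [not invariant]
(D) x/(1 - x)  ->  (1/(1 - x))/(1 - (1/(1 - x))) = -1/x; check: E(4) = -4/3 but E(-1/3) = -1/4.   [not invariant]

Only (B) is unchanged. Indeed f(f(x)) = 1/(1 - 1/(1-x)) = (1-x)/(-x) = (x-1)/x, so E(x) = x + f(x) + f(f(x)) is the sum over the whole 3-cycle; applying f just permutes the three terms cyclically (x -> f(x) -> f(f(x)) -> x), leaving the sum unchanged.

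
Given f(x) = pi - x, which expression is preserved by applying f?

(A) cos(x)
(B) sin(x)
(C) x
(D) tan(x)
B

For f(x) = pi - x:
sin(pi - x) = sin(x), so sine is invariant under this transformation.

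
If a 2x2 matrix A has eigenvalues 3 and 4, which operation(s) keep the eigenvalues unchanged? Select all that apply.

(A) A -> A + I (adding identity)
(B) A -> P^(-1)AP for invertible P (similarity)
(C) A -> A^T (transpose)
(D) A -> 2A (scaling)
B and C

Eigenvalues are preserved by:
1. Similarity transformations: A -> P^(-1)AP (same characteristic polynomial)
2. Transpose: A^T has the same eigenvalues as A

Eigenvalues are NOT preserved by:
- Adding identity: eigenvalues become 3+1, 4+1
- Scaling: eigenvalues become 6, 8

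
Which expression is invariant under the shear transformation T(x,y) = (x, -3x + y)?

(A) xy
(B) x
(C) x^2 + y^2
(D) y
B

Under the shear T(x,y) = (x, -3x + y):
Substitute the transformed coordinates into each option and compare with the original:
(A) xy  ->  (x)(-3x + y) = -3x^2 + xy   [differs from xy: not invariant]
(B) x  ->  (x) = x   [equals x: invariant]
(C) x^2 + y^2  ->  (x)^2 + (-3x + y)^2 = 10x^2 - 6xy + y^2   [differs from x^2 + y^2: not invariant]
(D) y  ->  (-3x + y) = -3x + y   [differs from y: not invariant]

Only option (B), x, is unchanged by the transformation.
A vertical shear moves points parallel to the y-axis, so the x-coordinate (and any function of x alone) is unchanged.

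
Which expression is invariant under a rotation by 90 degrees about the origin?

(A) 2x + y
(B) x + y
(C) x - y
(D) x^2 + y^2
D

A rotation by 90 degrees sends (x, y) to (-y, x).
Substitute the transformed coordinates into each option and compare with the original:
(A) 2x + y  ->  2(-y) + (x) = x - 2y   [differs from 2x + y: not invariant]
(B) x + y  ->  (-y) + (x) = x - y   [differs from x + y: not invariant]
(C) x - y  ->  (-y) - (x) = -x - y   [differs from x - y: not invariant]
(D) x^2 + y^2  ->  (-y)^2 + (x)^2 = x^2 + y^2   [equals x^2 + y^2: invariant]

Only option (D), x^2 + y^2, is unchanged by the transformation.
Geometrically, x^2 + y^2 is the squared distance from the origin, which every rotation about the origin preserves.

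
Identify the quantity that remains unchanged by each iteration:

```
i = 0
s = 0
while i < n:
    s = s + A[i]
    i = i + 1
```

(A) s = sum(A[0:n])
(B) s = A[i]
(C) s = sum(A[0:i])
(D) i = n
C

A loop invariant must hold before the first iteration and be re-established by every execution of the body.

(C) s = sum(A[0:i]): Initially i = 0 and s = 0 = sum of the empty slice A[0:0]. If s = sum(A[0:i]) holds at the top of an iteration, the body sets s to sum(A[0:i]) + A[i] = sum(A[0:i+1]) and then i to i+1, so s = sum(A[0:i]) holds again. At exit i = n, giving s = sum(A[0:n]).

The other options fail:
(A) s = sum(A[0:n]): false before the loop (s = 0, not the full sum) -- it only becomes true at exit.
(B) s = A[i]: after the first iteration s = A[0] but i = 1, so s = A[i] compares s with the wrong element (and fails in general).
(D) i = n: false initially (i = 0); it is the exit condition, not an invariant.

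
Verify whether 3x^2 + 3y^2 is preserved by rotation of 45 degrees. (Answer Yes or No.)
Yes

Applying rotation by 45 degrees: x' = x*cos(45 degrees) - y*sin(45 degrees) = sqrt(2)x/2 - sqrt(2)y/2, y' = x*sin(45 degrees) + y*cos(45 degrees) = sqrt(2)x/2 + sqrt(2)y/2

Substituting into 3x^2 + 3y^2:
3(sqrt(2)x/2 - sqrt(2)y/2)^2 + 3(sqrt(2)x/2 + sqrt(2)y/2)^2
= 3x^2 + 3y^2

This equals the original expression 3x^2 + 3y^2, so it IS invariant.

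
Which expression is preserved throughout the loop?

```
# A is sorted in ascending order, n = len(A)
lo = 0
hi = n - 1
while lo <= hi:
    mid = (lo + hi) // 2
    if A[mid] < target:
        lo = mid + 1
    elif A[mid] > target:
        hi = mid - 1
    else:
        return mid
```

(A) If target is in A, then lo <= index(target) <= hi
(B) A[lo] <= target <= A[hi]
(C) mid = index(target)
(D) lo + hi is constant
A

A loop invariant must hold before the first iteration and be re-established by every execution of the body.

(A) If target is in A, then lo <= index(target) <= hi: Before the loop [lo, hi] = [0, n-1] covers every index. When A[mid] < target, sortedness puts target strictly to the right of mid, so setting lo = mid + 1 keeps index(target) in [lo, hi]; symmetrically for hi = mid - 1. Hence 'if target is in A then lo <= index(target) <= hi' holds after every iteration, and when lo > hi it proves target is absent.

The other options fail:
(B) A[lo] <= target <= A[hi]: fails when target is not in A (e.g. target < A[0] already violates it before the loop), so it is not maintained in general.
(C) mid = index(target): mid is just the current probe; it equals index(target) only on the iteration that returns.
(D) lo + hi is constant: each iteration moves exactly one of lo, hi, so lo + hi changes (e.g. 0 + (n-1) becomes (mid+1) + (n-1)).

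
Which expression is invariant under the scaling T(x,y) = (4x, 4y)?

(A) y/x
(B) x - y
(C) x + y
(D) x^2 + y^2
A

Under the uniform scaling T(x,y) = (4x, 4y):
Substitute the transformed coordinates into each option and compare with the original:
(A) y/x  ->  (4y)/(4x) = y/x   [equals y/x: invariant]
(B) x - y  ->  (4x) - (4y) = 4x - 4y   [differs from x - y: not invariant]
(C) x + y  ->  (4x) + (4y) = 4x + 4y   [differs from x + y: not invariant]
(D) x^2 + y^2  ->  (4x)^2 + (4y)^2 = 16x^2 + 16y^2   [differs from x^2 + y^2: not invariant]

Only option (A), y/x, is unchanged by the transformation.
The common factor 4 cancels in a ratio of coordinates, while sums, products and sums of squares pick up factors of 4 or 16.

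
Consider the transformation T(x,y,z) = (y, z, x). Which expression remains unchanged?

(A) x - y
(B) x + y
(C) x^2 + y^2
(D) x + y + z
D

Apply T(x,y,z) = (y, z, x) to each option, i.e. replace (x, y, z) by the transformed coordinates.
Substitute the transformed coordinates into each option and compare with the original:
(A) x - y  ->  (y) - (z) = y - z   [differs from x - y: not invariant]
(B) x + y  ->  (y) + (z) = y + z   [differs from x + y: not invariant]
(C) x^2 + y^2  ->  (y)^2 + (z)^2 = y^2 + z^2   [differs from x^2 + y^2: not invariant]
(D) x + y + z  ->  (y) + (z) + (x) = x + y + z   [equals x + y + z: invariant]

Only option (D), x + y + z, is unchanged by the transformation.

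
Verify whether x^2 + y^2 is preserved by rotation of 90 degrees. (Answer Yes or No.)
Yes

Applying rotation by 90 degrees: x' = x*cos(90 degrees) - y*sin(90 degrees) = -y, y' = x*sin(90 degrees) + y*cos(90 degrees) = x

Substituting into x^2 + y^2:
(-y)^2 + (x)^2
= x^2 + y^2

This equals the original expression x^2 + y^2, so it IS invariant.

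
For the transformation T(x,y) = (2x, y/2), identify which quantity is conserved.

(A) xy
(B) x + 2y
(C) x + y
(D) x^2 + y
A

An expression E(x,y) is invariant under T if E(T(x,y)) = E(x,y). Here T(x,y) = (2x, y/2).
Substitute the transformed coordinates into each option and compare with the original:
(A) xy  ->  (2x)(y/2) = xy   [equals xy: invariant]
(B) x + 2y  ->  (2x) + 2(y/2) = 2x + y   [differs from x + 2y: not invariant]
(C) x + y  ->  (2x) + (y/2) = 2x + y/2   [differs from x + y: not invariant]
(D) x^2 + y  ->  (2x)^2 + (y/2) = 4x^2 + y/2   [differs from x^2 + y: not invariant]

Only option (A), xy, is unchanged by the transformation.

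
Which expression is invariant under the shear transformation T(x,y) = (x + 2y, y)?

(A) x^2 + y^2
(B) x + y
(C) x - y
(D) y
D

Under the shear T(x,y) = (x + 2y, y):
Substitute the transformed coordinates into each option and compare with the original:
(A) x^2 + y^2  ->  (x + 2y)^2 + (y)^2 = x^2 + 4xy + 5y^2   [differs from x^2 + y^2: not invariant]
(B) x + y  ->  (x + 2y) + (y) = x + 3y   [differs from x + y: not invariant]
(C) x - y  ->  (x + 2y) - (y) = x + y   [differs from x - y: not invariant]
(D) y  ->  (y) = y   [equals y: invariant]

Only option (D), y, is unchanged by the transformation.
A horizontal shear moves points parallel to the x-axis, so the y-coordinate (and any function of y alone) is unchanged.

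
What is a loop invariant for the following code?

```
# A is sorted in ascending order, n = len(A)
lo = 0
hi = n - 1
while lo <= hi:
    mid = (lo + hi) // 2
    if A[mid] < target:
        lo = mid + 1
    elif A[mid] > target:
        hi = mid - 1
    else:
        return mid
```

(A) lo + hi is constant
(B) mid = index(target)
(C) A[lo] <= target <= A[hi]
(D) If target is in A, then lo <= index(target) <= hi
D

A loop invariant must hold before the first iteration and be re-established by every execution of the body.

(D) If target is in A, then lo <= index(target) <= hi: Before the loop [lo, hi] = [0, n-1] covers every index. When A[mid] < target, sortedness puts target strictly to the right of mid, so setting lo = mid + 1 keeps index(target) in [lo, hi]; symmetrically for hi = mid - 1. Hence 'if target is in A then lo <= index(target) <= hi' holds after every iteration, and when lo > hi it proves target is absent.

The other options fail:
(A) lo + hi is constant: each iteration moves exactly one of lo, hi, so lo + hi changes (e.g. 0 + (n-1) becomes (mid+1) + (n-1)).
(B) mid = index(target): mid is just the current probe; it equals index(target) only on the iteration that returns.
(C) A[lo] <= target <= A[hi]: fails when target is not in A (e.g. target < A[0] already violates it before the loop), so it is not maintained in general.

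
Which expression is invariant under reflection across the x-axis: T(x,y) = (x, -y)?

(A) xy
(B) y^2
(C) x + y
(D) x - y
B

The map is reflection across the x-axis: T(x,y) = (x, -y).
Substitute the transformed coordinates into each option and compare with the original:
(A) xy  ->  (x)(-y) = -xy   [differs from xy: not invariant]
(B) y^2  ->  (-y)^2 = y^2   [equals y^2: invariant]
(C) x + y  ->  (x) + (-y) = x - y   [differs from x + y: not invariant]
(D) x - y  ->  (x) - (-y) = x + y   [differs from x - y: not invariant]

Only option (B), y^2, is unchanged by the transformation.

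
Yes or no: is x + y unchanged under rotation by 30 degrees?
No

Applying rotation by 30 degrees: x' = x*cos(30 degrees) - y*sin(30 degrees) = sqrt(3)x/2 - y/2, y' = x*sin(30 degrees) + y*cos(30 degrees) = x/2 + sqrt(3)y/2

Substituting into x + y:
(sqrt(3)x/2 - y/2) + (x/2 + sqrt(3)y/2)
= x/2 + sqrt(3)x/2 - y/2 + sqrt(3)y/2

This differs from the original expression x + y, so it is NOT invariant.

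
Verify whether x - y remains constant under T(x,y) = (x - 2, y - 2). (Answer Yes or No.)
Yes

Substitute T(x,y) = (x - 2, y - 2) into the expression and compare with the original.

Original: x - y
After applying T: (x - 2) - (y - 2) = x - y

This is identical to the original x - y, so the expression is invariant.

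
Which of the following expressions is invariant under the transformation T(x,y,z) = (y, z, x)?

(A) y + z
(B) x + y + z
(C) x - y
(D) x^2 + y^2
B

Apply T(x,y,z) = (y, z, x) to each option, i.e. replace (x, y, z) by the transformed coordinates.
Substitute the transformed coordinates into each option and compare with the original:
(A) y + z  ->  (z) + (x) = x + z   [differs from y + z: not invariant]
(B) x + y + z  ->  (y) + (z) + (x) = x + y + z   [equals x + y + z: invariant]
(C) x - y  ->  (y) - (z) = y - z   [differs from x - y: not invariant]
(D) x^2 + y^2  ->  (y)^2 + (z)^2 = y^2 + z^2   [differs from x^2 + y^2: not invariant]

Only option (B), x + y + z, is unchanged by the transformation.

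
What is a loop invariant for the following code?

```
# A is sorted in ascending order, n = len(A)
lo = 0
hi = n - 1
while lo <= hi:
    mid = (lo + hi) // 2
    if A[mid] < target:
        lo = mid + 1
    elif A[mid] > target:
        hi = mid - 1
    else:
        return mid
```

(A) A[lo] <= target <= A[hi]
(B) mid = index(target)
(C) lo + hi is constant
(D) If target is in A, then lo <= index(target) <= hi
D

A loop invariant must hold before the first iteration and be re-established by every execution of the body.

(D) If target is in A, then lo <= index(target) <= hi: Before the loop [lo, hi] = [0, n-1] covers every index. When A[mid] < target, sortedness puts target strictly to the right of mid, so setting lo = mid + 1 keeps index(target) in [lo, hi]; symmetrically for hi = mid - 1. Hence 'if target is in A then lo <= index(target) <= hi' holds after every iteration, and when lo > hi it proves target is absent.

The other options fail:
(A) A[lo] <= target <= A[hi]: fails when target is not in A (e.g. target < A[0] already violates it before the loop), so it is not maintained in general.
(B) mid = index(target): mid is just the current probe; it equals index(target) only on the iteration that returns.
(C) lo + hi is constant: each iteration moves exactly one of lo, hi, so lo + hi changes (e.g. 0 + (n-1) becomes (mid+1) + (n-1)).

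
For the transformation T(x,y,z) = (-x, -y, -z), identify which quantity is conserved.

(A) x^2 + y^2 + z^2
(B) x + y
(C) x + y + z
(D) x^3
A

Apply T(x,y,z) = (-x, -y, -z) to each option, i.e. replace (x, y, z) by the transformed coordinates.
Substitute the transformed coordinates into each option and compare with the original:
(A) x^2 + y^2 + z^2  ->  (-x)^2 + (-y)^2 + (-z)^2 = x^2 + y^2 + z^2   [equals x^2 + y^2 + z^2: invariant]
(B) x + y  ->  (-x) + (-y) = -x - y   [differs from x + y: not invariant]
(C) x + y + z  ->  (-x) + (-y) + (-z) = -x - y - z   [differs from x + y + z: not invariant]
(D) x^3  ->  (-x)^3 = -x^3   [differs from x^3: not invariant]

Only option (A), x^2 + y^2 + z^2, is unchanged by the transformation.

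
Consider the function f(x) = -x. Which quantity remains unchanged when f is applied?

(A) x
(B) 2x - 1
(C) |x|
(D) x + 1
C

For f(x) = -x:
Applying f replaces x by -x. Since |-x| = |x|, the absolute value is unchanged by f, whereas x -> -x, 2x - 1 -> -2x - 1 and x + 1 -> -x + 1 all change.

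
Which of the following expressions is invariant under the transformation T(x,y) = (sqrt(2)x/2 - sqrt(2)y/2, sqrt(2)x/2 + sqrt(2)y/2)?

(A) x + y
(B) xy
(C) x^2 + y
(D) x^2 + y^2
D

An expression E(x,y) is invariant under T if E(T(x,y)) = E(x,y). Here T(x,y) = (sqrt(2)x/2 - sqrt(2)y/2, sqrt(2)x/2 + sqrt(2)y/2).
Substitute the transformed coordinates into each option and compare with the original:
(A) x + y  ->  (sqrt(2)x/2 - sqrt(2)y/2) + (sqrt(2)x/2 + sqrt(2)y/2) = sqrt(2)x   [differs from x + y: not invariant]
(B) xy  ->  (sqrt(2)x/2 - sqrt(2)y/2)(sqrt(2)x/2 + sqrt(2)y/2) = x^2/2 - y^2/2   [differs from xy: not invariant]
(C) x^2 + y  ->  (sqrt(2)x/2 - sqrt(2)y/2)^2 + (sqrt(2)x/2 + sqrt(2)y/2) = x^2/2 - xy + sqrt(2)x/2 + y^2/2 + sqrt(2)y/2   [differs from x^2 + y: not invariant]
(D) x^2 + y^2  ->  (sqrt(2)x/2 - sqrt(2)y/2)^2 + (sqrt(2)x/2 + sqrt(2)y/2)^2 = x^2 + y^2   [equals x^2 + y^2: invariant]

Only option (D), x^2 + y^2, is unchanged by the transformation.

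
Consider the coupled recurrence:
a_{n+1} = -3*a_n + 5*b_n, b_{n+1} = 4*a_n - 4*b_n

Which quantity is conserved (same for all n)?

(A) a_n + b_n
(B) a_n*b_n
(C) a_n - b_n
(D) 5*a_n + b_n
A

Replace a_n by a_{n+1} = -3*a_n + 5*b_n and b_n by b_{n+1} = 4*a_n - 4*b_n in each option and simplify:
(A) a_n + b_n  ->  (-3*a_n + 5*b_n) + (4*a_n - 4*b_n) = a_n + b_n   [conserved]
(B) a_n*b_n  ->  (-3*a_n + 5*b_n)*(4*a_n - 4*b_n) = -12*a_n^2 + 32*a_n*b_n - 20*b_n^2   [not conserved]
(C) a_n - b_n  ->  (-3*a_n + 5*b_n) - (4*a_n - 4*b_n) = -7*a_n + 9*b_n   [not conserved]
(D) 5*a_n + b_n  ->  5*(-3*a_n + 5*b_n) + (4*a_n - 4*b_n) = -11*a_n + 21*b_n   [not conserved]

Only (A) a_n + b_n returns to itself after one step, so it is the conserved quantity.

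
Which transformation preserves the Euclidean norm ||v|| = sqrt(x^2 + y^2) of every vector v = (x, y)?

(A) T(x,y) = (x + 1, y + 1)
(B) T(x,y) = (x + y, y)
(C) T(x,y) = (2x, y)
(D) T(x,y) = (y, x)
D

A transformation preserves a norm if ||T(v)|| = ||v|| for every v; a single vector where the norm changes rules an option out.

(A) T(x,y) = (x + 1, y + 1): v = (1, 0) has norm sqrt((1)^2 + (0)^2) = 1, but T(v) = (2, 1) has norm sqrt(5) -- not preserved.
(B) T(x,y) = (x + y, y): v = (0, 1) has norm sqrt((0)^2 + (1)^2) = 1, but T(v) = (1, 1) has norm sqrt(2) -- not preserved.
(C) T(x,y) = (2x, y): v = (1, 0) has norm sqrt((1)^2 + (0)^2) = 1, but T(v) = (2, 0) has norm 2 -- not preserved.
(D) T(x,y) = (y, x): preserves the norm -- it is an orthogonal map (a rotation/reflection), and (y)^2 + (x)^2 simplifies to x^2 + y^2.

Therefore the answer is (D).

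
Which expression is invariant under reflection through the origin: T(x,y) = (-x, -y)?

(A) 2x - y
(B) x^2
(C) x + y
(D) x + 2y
B

The map is reflection through the origin: T(x,y) = (-x, -y).
Substitute the transformed coordinates into each option and compare with the original:
(A) 2x - y  ->  2(-x) - (-y) = -2x + y   [differs from 2x - y: not invariant]
(B) x^2  ->  (-x)^2 = x^2   [equals x^2: invariant]
(C) x + y  ->  (-x) + (-y) = -x - y   [differs from x + y: not invariant]
(D) x + 2y  ->  (-x) + 2(-y) = -x - 2y   [differs from x + 2y: not invariant]

Only option (B), x^2, is unchanged by the transformation.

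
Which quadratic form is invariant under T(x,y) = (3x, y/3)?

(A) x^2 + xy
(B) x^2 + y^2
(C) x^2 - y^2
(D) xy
D

T multiplies x by 3 and divides y by 3.
Substitute the transformed coordinates into each option and compare with the original:
(A) x^2 + xy  ->  (3x)^2 + (3x)(y/3) = 9x^2 + xy   [differs from x^2 + xy: not invariant]
(B) x^2 + y^2  ->  (3x)^2 + (y/3)^2 = 9x^2 + y^2/9   [differs from x^2 + y^2: not invariant]
(C) x^2 - y^2  ->  (3x)^2 - (y/3)^2 = 9x^2 - y^2/9   [differs from x^2 - y^2: not invariant]
(D) xy  ->  (3x)(y/3) = xy   [equals xy: invariant]

Only option (D), xy, is unchanged by the transformation.
The factors 3 and 1/3 cancel only in the pure product xy.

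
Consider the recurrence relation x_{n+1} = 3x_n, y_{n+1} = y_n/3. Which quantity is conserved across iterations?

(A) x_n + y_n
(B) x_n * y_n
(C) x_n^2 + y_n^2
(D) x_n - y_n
B

For the recurrence x_{n+1} = 3x_n, y_{n+1} = y_n/3:

x_{n+1} * y_{n+1} = (3x_n) * (y_n/3) = x_n * y_n
The product is conserved.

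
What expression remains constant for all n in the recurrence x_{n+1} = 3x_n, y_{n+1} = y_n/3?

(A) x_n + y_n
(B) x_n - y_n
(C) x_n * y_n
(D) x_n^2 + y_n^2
C

For the recurrence x_{n+1} = 3x_n, y_{n+1} = y_n/3:

x_{n+1} * y_{n+1} = (3x_n) * (y_n/3) = x_n * y_n
The product is conserved.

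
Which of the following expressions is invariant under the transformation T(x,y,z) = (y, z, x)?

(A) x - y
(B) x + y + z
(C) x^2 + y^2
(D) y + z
B

Apply T(x,y,z) = (y, z, x) to each option, i.e. replace (x, y, z) by the transformed coordinates.
Substitute the transformed coordinates into each option and compare with the original:
(A) x - y  ->  (y) - (z) = y - z   [differs from x - y: not invariant]
(B) x + y + z  ->  (y) + (z) + (x) = x + y + z   [equals x + y + z: invariant]
(C) x^2 + y^2  ->  (y)^2 + (z)^2 = y^2 + z^2   [differs from x^2 + y^2: not invariant]
(D) y + z  ->  (z) + (x) = x + z   [differs from y + z: not invariant]

Only option (B), x + y + z, is unchanged by the transformation.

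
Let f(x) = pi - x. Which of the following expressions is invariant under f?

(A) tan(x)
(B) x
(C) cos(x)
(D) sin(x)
D

For f(x) = pi - x:
sin(pi - x) = sin(x), so sine is invariant under this transformation.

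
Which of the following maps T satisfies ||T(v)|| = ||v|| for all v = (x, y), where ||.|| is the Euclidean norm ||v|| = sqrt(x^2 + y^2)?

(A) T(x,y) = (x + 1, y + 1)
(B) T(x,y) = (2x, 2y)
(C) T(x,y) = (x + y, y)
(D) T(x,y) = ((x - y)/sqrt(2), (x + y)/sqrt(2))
D

A transformation preserves a norm if ||T(v)|| = ||v|| for every v; a single vector where the norm changes rules an option out.

(A) T(x,y) = (x + 1, y + 1): v = (1, 0) has norm sqrt((1)^2 + (0)^2) = 1, but T(v) = (2, 1) has norm sqrt(5) -- not preserved.
(B) T(x,y) = (2x, 2y): v = (1, 0) has norm sqrt((1)^2 + (0)^2) = 1, but T(v) = (2, 0) has norm 2 -- not preserved.
(C) T(x,y) = (x + y, y): v = (0, 1) has norm sqrt((0)^2 + (1)^2) = 1, but T(v) = (1, 1) has norm sqrt(2) -- not preserved.
(D) T(x,y) = ((x - y)/sqrt(2), (x + y)/sqrt(2)): preserves the norm -- it is an orthogonal map (a rotation/reflection), and (sqrt(2)(x - y)/2)^2 + (sqrt(2)(x + y)/2)^2 simplifies to x^2 + y^2.

Therefore the answer is (D).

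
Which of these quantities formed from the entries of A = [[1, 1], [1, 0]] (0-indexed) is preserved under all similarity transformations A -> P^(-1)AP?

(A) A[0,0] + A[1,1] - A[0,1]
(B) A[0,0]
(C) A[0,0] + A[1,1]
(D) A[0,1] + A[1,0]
C

A[0,0] + A[1,1] is the trace of A. By the cyclic property of the trace, tr(P^(-1)AP) = tr(APP^(-1)) = tr(A), so it is the same for every matrix similar to A.

The other combinations are not similarity invariants. For example, take P = [[1, 1], [1, 2]] (det P = 1), so P^(-1) = [[2, -1], [-1, 1]] and
B = P^(-1)AP = [[3, 5], [-1, -2]].
Evaluating each option on A and on B:
(A) A[0,0] + A[1,1] - A[0,1]: 0 for A, -4 for B -> changes
(B) A[0,0]: 1 for A, 3 for B -> changes
(C) A[0,0] + A[1,1]: 1 for A, 1 for B -> unchanged
(D) A[0,1] + A[1,0]: 2 for A, 4 for B -> changes

Only (C) A[0,0] + A[1,1] = 1 survives (and it does so for every P, not just this one), so it is the invariant.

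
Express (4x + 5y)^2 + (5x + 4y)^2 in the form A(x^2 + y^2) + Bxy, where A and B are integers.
41(x^2 + y^2) + 80xy

Expanding: (4x + 5y)^2 = 16x^2 + 40xy + 25y^2
(5x + 4y)^2 = 25x^2 + 40xy + 16y^2
Sum = (16+25)(x^2+y^2) + 80xy = 41(x^2 + y^2) + 80xy
This is symmetric in x and y.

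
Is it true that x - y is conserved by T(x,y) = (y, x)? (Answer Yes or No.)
No

Substitute T(x,y) = (y, x) into the expression and compare with the original.

Original: x - y
After applying T: (y) - (x) = -x + y

This differs from the original x - y (difference: -2x + 2y), so the expression is NOT invariant.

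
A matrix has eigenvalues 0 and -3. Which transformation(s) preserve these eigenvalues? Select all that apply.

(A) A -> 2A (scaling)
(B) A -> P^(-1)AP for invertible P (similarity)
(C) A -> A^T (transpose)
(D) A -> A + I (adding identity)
B and C

Eigenvalues are preserved by:
1. Similarity transformations: A -> P^(-1)AP (same characteristic polynomial)
2. Transpose: A^T has the same eigenvalues as A

Eigenvalues are NOT preserved by:
- Adding identity: eigenvalues become 0+1, -3+1
- Scaling: eigenvalues become 0, -6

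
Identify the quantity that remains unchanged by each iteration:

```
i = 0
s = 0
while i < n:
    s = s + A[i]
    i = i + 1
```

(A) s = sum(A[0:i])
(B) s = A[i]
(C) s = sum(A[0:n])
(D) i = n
A

A loop invariant must hold before the first iteration and be re-established by every execution of the body.

(A) s = sum(A[0:i]): Initially i = 0 and s = 0 = sum of the empty slice A[0:0]. If s = sum(A[0:i]) holds at the top of an iteration, the body sets s to sum(A[0:i]) + A[i] = sum(A[0:i+1]) and then i to i+1, so s = sum(A[0:i]) holds again. At exit i = n, giving s = sum(A[0:n]).

The other options fail:
(B) s = A[i]: after the first iteration s = A[0] but i = 1, so s = A[i] compares s with the wrong element (and fails in general).
(C) s = sum(A[0:n]): false before the loop (s = 0, not the full sum) -- it only becomes true at exit.
(D) i = n: false initially (i = 0); it is the exit condition, not an invariant.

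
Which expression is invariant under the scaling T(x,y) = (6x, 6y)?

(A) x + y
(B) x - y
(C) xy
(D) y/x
D

Under the uniform scaling T(x,y) = (6x, 6y):
Substitute the transformed coordinates into each option and compare with the original:
(A) x + y  ->  (6x) + (6y) = 6x + 6y   [differs from x + y: not invariant]
(B) x - y  ->  (6x) - (6y) = 6x - 6y   [differs from x - y: not invariant]
(C) xy  ->  (6x)(6y) = 36xy   [differs from xy: not invariant]
(D) y/x  ->  (6y)/(6x) = y/x   [equals y/x: invariant]

Only option (D), y/x, is unchanged by the transformation.
The common factor 6 cancels in a ratio of coordinates, while sums, products and sums of squares pick up factors of 6 or 36.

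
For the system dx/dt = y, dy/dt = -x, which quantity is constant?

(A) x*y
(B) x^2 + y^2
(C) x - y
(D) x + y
B

A first integral I satisfies dI/dt = 0 along every solution. Differentiate each option and use the equation of motion:
(A) d/dt[x*y] = (dx/dt)y + x(dy/dt) = y^2 - x^2, not identically 0
(B) d/dt[x^2 + y^2] = 2x*dx/dt + 2y*dy/dt = 2x*y + 2y*(-x) = 0
(C) d/dt[x - y] = y - (-x) = x + y, not identically 0
(D) d/dt[x + y] = y + (-x) = y - x, not identically 0

Only (B) has zero time-derivative. So x^2 + y^2 (the squared radius; trajectories are circles) is the conserved quantity.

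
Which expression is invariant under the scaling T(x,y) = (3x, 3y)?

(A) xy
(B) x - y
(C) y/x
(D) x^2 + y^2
C

Under the uniform scaling T(x,y) = (3x, 3y):
Substitute the transformed coordinates into each option and compare with the original:
(A) xy  ->  (3x)(3y) = 9xy   [differs from xy: not invariant]
(B) x - y  ->  (3x) - (3y) = 3x - 3y   [differs from x - y: not invariant]
(C) y/x  ->  (3y)/(3x) = y/x   [equals y/x: invariant]
(D) x^2 + y^2  ->  (3x)^2 + (3y)^2 = 9x^2 + 9y^2   [differs from x^2 + y^2: not invariant]

Only option (C), y/x, is unchanged by the transformation.
The common factor 3 cancels in a ratio of coordinates, while sums, products and sums of squares pick up factors of 3 or 9.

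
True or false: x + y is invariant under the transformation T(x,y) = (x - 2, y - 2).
False

Substitute T(x,y) = (x - 2, y - 2) into the expression and compare with the original.

Original: x + y
After applying T: (x - 2) + (y - 2) = x + y - 4

This differs from the original x + y (difference: -4), so the expression is NOT invariant.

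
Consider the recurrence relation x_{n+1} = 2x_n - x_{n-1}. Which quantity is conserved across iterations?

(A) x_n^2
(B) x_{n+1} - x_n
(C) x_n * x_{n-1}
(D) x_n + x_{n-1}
B

For the recurrence x_{n+1} = 2x_n - x_{n-1}:

If x_{n+1} = 2x_n - x_{n-1}, then:
x_{n+1} - x_n = x_n - x_{n-1}
The first difference is constant throughout the sequence.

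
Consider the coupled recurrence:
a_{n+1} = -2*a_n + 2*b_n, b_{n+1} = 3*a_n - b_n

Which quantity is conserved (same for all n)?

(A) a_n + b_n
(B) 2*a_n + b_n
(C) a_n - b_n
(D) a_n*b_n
A

Replace a_n by a_{n+1} = -2*a_n + 2*b_n and b_n by b_{n+1} = 3*a_n - b_n in each option and simplify:
(A) a_n + b_n  ->  (-2*a_n + 2*b_n) + (3*a_n - b_n) = a_n + b_n   [conserved]
(B) 2*a_n + b_n  ->  2*(-2*a_n + 2*b_n) + (3*a_n - b_n) = -a_n + 3*b_n   [not conserved]
(C) a_n - b_n  ->  (-2*a_n + 2*b_n) - (3*a_n - b_n) = -5*a_n + 3*b_n   [not conserved]
(D) a_n*b_n  ->  (-2*a_n + 2*b_n)*(3*a_n - b_n) = -6*a_n^2 + 8*a_n*b_n - 2*b_n^2   [not conserved]

Only (A) a_n + b_n returns to itself after one step, so it is the conserved quantity.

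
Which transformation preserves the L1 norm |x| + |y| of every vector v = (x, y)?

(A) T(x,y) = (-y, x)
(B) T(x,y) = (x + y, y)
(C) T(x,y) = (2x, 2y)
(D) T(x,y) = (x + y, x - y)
A

A transformation preserves a norm if ||T(v)|| = ||v|| for every v; a single vector where the norm changes rules an option out.

(A) T(x,y) = (-y, x): preserves the norm -- it only permutes the coordinates and/or flips signs, which leaves |x| + |y| unchanged.
(B) T(x,y) = (x + y, y): v = (0, 1) has norm |0| + |1| = 1, but T(v) = (1, 1) has norm 2 -- not preserved.
(C) T(x,y) = (2x, 2y): v = (1, 0) has norm |1| + |0| = 1, but T(v) = (2, 0) has norm 2 -- not preserved.
(D) T(x,y) = (x + y, x - y): v = (1, 0) has norm |1| + |0| = 1, but T(v) = (1, 1) has norm 2 -- not preserved.

Therefore the answer is (A).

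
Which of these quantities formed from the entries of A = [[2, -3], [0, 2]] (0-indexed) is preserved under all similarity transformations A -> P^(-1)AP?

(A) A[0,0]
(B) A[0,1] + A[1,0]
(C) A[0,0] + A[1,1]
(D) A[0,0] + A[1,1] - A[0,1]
C

A[0,0] + A[1,1] is the trace of A. By the cyclic property of the trace, tr(P^(-1)AP) = tr(APP^(-1)) = tr(A), so it is the same for every matrix similar to A.

The other combinations are not similarity invariants. For example, take P = [[1, 1], [1, 2]] (det P = 1), so P^(-1) = [[2, -1], [-1, 1]] and
B = P^(-1)AP = [[-4, -12], [3, 8]].
Evaluating each option on A and on B:
(A) A[0,0]: 2 for A, -4 for B -> changes
(B) A[0,1] + A[1,0]: -3 for A, -9 for B -> changes
(C) A[0,0] + A[1,1]: 4 for A, 4 for B -> unchanged
(D) A[0,0] + A[1,1] - A[0,1]: 7 for A, 16 for B -> changes

Only (C) A[0,0] + A[1,1] = 4 survives (and it does so for every P, not just this one), so it is the invariant.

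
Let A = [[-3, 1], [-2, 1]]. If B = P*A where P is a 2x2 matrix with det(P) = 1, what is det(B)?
-1

By the multiplicative property of determinants, det(B) = det(P*A) = det(P) * det(A) = det(A),
so the determinant is invariant under multiplication by any determinant-1 matrix; we just need det(A).

det(A) = (-3)(1) - (1)(-2) = -3 - (-2) = -1

Therefore det(B) = 1 * (-1) = -1.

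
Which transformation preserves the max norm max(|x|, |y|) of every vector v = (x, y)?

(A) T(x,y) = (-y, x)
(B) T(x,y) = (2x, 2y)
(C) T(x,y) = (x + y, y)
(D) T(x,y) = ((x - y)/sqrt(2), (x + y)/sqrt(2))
A

A transformation preserves a norm if ||T(v)|| = ||v|| for every v; a single vector where the norm changes rules an option out.

(A) T(x,y) = (-y, x): preserves the norm -- it only permutes the coordinates and/or flips signs, which leaves max(|x|, |y|) unchanged.
(B) T(x,y) = (2x, 2y): v = (1, 0) has norm max(|1|, |0|) = 1, but T(v) = (2, 0) has norm 2 -- not preserved.
(C) T(x,y) = (x + y, y): v = (1, 1) has norm max(|1|, |1|) = 1, but T(v) = (2, 1) has norm 2 -- not preserved.
(D) T(x,y) = ((x - y)/sqrt(2), (x + y)/sqrt(2)): v = (1, 0) has norm max(|1|, |0|) = 1, but T(v) = (sqrt(2)/2, sqrt(2)/2) has norm sqrt(2)/2 -- not preserved.

Therefore the answer is (A).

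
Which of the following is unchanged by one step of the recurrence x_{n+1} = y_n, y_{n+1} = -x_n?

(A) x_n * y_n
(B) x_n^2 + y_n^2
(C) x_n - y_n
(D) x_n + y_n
B

For the recurrence x_{n+1} = y_n, y_{n+1} = -x_n:

x_{n+1}^2 + y_{n+1}^2 = y_n^2 + (-x_n)^2 = x_n^2 + y_n^2
The sum of squares is conserved (like energy in a harmonic oscillator).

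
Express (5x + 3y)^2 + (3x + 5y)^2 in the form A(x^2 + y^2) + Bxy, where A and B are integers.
34(x^2 + y^2) + 60xy

Expanding: (5x + 3y)^2 = 25x^2 + 30xy + 9y^2
(3x + 5y)^2 = 9x^2 + 30xy + 25y^2
Sum = (25+9)(x^2+y^2) + 60xy = 34(x^2 + y^2) + 60xy
This is symmetric in x and y.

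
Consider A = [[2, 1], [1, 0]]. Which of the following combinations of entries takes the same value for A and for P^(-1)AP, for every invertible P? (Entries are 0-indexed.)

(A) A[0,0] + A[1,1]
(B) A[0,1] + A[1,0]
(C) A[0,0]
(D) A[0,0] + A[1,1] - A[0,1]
A

A[0,0] + A[1,1] is the trace of A. By the cyclic property of the trace, tr(P^(-1)AP) = tr(APP^(-1)) = tr(A), so it is the same for every matrix similar to A.

The other combinations are not similarity invariants. For example, take P = [[1, 1], [1, 2]] (det P = 1), so P^(-1) = [[2, -1], [-1, 1]] and
B = P^(-1)AP = [[5, 7], [-2, -3]].
Evaluating each option on A and on B:
(A) A[0,0] + A[1,1]: 2 for A, 2 for B -> unchanged
(B) A[0,1] + A[1,0]: 2 for A, 5 for B -> changes
(C) A[0,0]: 2 for A, 5 for B -> changes
(D) A[0,0] + A[1,1] - A[0,1]: 1 for A, -5 for B -> changes

Only (A) A[0,0] + A[1,1] = 2 survives (and it does so for every P, not just this one), so it is the invariant.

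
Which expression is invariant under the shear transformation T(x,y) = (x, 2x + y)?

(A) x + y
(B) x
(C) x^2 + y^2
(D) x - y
B

Under the shear T(x,y) = (x, 2x + y):
Substitute the transformed coordinates into each option and compare with the original:
(A) x + y  ->  (x) + (2x + y) = 3x + y   [differs from x + y: not invariant]
(B) x  ->  (x) = x   [equals x: invariant]
(C) x^2 + y^2  ->  (x)^2 + (2x + y)^2 = 5x^2 + 4xy + y^2   [differs from x^2 + y^2: not invariant]
(D) x - y  ->  (x) - (2x + y) = -x - y   [differs from x - y: not invariant]

Only option (B), x, is unchanged by the transformation.
A vertical shear moves points parallel to the y-axis, so the x-coordinate (and any function of x alone) is unchanged.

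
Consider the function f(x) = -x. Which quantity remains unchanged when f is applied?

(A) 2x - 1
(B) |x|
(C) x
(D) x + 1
B

For f(x) = -x:
Applying f replaces x by -x. Since |-x| = |x|, the absolute value is unchanged by f, whereas x -> -x, 2x - 1 -> -2x - 1 and x + 1 -> -x + 1 all change.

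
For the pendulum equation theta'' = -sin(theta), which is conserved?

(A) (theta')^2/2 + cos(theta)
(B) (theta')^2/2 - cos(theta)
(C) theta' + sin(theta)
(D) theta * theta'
B

A first integral I satisfies dI/dt = 0 along every solution. Differentiate each option and use the equation of motion:
(A) d/dt[(theta')^2/2 + cos(theta)] = theta' theta'' - sin(theta) theta' = -2 theta' sin(theta), not identically 0
(B) d/dt[(theta')^2/2 - cos(theta)] = theta' theta'' + sin(theta) theta' = theta'(-sin(theta)) + theta' sin(theta) = 0
(C) d/dt[theta' + sin(theta)] = theta'' + cos(theta) theta' = -sin(theta) + theta' cos(theta), not identically 0
(D) d/dt[theta * theta'] = (theta')^2 + theta theta'' = (theta')^2 - theta sin(theta), not identically 0

Only (B) has zero time-derivative. This is the total energy: kinetic (theta')^2/2 plus potential -cos(theta).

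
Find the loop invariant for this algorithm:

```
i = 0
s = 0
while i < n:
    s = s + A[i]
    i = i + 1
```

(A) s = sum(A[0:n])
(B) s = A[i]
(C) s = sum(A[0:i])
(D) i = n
C

A loop invariant must hold before the first iteration and be re-established by every execution of the body.

(C) s = sum(A[0:i]): Initially i = 0 and s = 0 = sum of the empty slice A[0:0]. If s = sum(A[0:i]) holds at the top of an iteration, the body sets s to sum(A[0:i]) + A[i] = sum(A[0:i+1]) and then i to i+1, so s = sum(A[0:i]) holds again. At exit i = n, giving s = sum(A[0:n]).

The other options fail:
(A) s = sum(A[0:n]): false before the loop (s = 0, not the full sum) -- it only becomes true at exit.
(B) s = A[i]: after the first iteration s = A[0] but i = 1, so s = A[i] compares s with the wrong element (and fails in general).
(D) i = n: false initially (i = 0); it is the exit condition, not an invariant.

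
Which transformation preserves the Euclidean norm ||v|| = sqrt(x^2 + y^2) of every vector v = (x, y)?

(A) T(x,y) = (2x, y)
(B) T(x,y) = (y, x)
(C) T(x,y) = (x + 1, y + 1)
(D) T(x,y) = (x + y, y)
B

A transformation preserves a norm if ||T(v)|| = ||v|| for every v; a single vector where the norm changes rules an option out.

(A) T(x,y) = (2x, y): v = (1, 0) has norm sqrt((1)^2 + (0)^2) = 1, but T(v) = (2, 0) has norm 2 -- not preserved.
(B) T(x,y) = (y, x): preserves the norm -- it is an orthogonal map (a rotation/reflection), and (y)^2 + (x)^2 simplifies to x^2 + y^2.
(C) T(x,y) = (x + 1, y + 1): v = (1, 0) has norm sqrt((1)^2 + (0)^2) = 1, but T(v) = (2, 1) has norm sqrt(5) -- not preserved.
(D) T(x,y) = (x + y, y): v = (0, 1) has norm sqrt((0)^2 + (1)^2) = 1, but T(v) = (1, 1) has norm sqrt(2) -- not preserved.

Therefore the answer is (B).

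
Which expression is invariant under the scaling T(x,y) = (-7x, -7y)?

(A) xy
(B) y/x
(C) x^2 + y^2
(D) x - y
B

Under the uniform scaling T(x,y) = (-7x, -7y):
Substitute the transformed coordinates into each option and compare with the original:
(A) xy  ->  (-7x)(-7y) = 49xy   [differs from xy: not invariant]
(B) y/x  ->  (-7y)/(-7x) = y/x   [equals y/x: invariant]
(C) x^2 + y^2  ->  (-7x)^2 + (-7y)^2 = 49x^2 + 49y^2   [differs from x^2 + y^2: not invariant]
(D) x - y  ->  (-7x) - (-7y) = -7x + 7y   [differs from x - y: not invariant]

Only option (B), y/x, is unchanged by the transformation.
The common factor -7 cancels in a ratio of coordinates, while sums, products and sums of squares pick up factors of -7 or 49.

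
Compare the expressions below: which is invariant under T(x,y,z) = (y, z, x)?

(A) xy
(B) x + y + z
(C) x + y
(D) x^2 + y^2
B

Apply T(x,y,z) = (y, z, x) to each option, i.e. replace (x, y, z) by the transformed coordinates.
Substitute the transformed coordinates into each option and compare with the original:
(A) xy  ->  (y)(z) = yz   [differs from xy: not invariant]
(B) x + y + z  ->  (y) + (z) + (x) = x + y + z   [equals x + y + z: invariant]
(C) x + y  ->  (y) + (z) = y + z   [differs from x + y: not invariant]
(D) x^2 + y^2  ->  (y)^2 + (z)^2 = y^2 + z^2   [differs from x^2 + y^2: not invariant]

Only option (B), x + y + z, is unchanged by the transformation.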